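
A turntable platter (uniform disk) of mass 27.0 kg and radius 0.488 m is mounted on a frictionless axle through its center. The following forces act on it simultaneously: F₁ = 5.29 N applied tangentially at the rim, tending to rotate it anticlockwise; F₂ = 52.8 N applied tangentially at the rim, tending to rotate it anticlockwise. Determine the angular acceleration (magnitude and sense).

I = ½MR² = (1/2)(27.0)(0.488)² = 3.215 kg·m².
Taking anticlockwise as positive: τ₁ = +(5.29)(0.488) = +2.582 N·m; τ₂ = +(52.8)(0.488) = +25.77 N·m.
Net torque τ = 28.35 N·m.
α = τ/I = 28.35/3.215 = 8.818 rad/s².

α ≈ 8.82 rad/s², anticlockwise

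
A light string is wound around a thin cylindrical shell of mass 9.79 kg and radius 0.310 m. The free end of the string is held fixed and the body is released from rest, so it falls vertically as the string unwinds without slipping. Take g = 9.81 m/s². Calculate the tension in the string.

Translation: Mg − T = Ma. Rotation about the center: TR = Iα with I = MR².
With a = αR: T = (I/R²)a = M a, so Mg = (1 + 1.000)Ma.
a = g/(1 + 1.000) = 9.81/2.000 = 4.905 m/s².
T = 1.000·M·a = (1.000)(9.79)(4.905) = 48.02 N.

T ≈ 48.0 N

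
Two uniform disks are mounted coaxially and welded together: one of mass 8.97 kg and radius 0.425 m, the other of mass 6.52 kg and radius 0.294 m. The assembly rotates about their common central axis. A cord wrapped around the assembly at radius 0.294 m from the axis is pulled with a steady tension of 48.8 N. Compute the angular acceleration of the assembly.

α ≈ 13.1 rad/s²

I = ½M₁R₁² + ½M₂R₂² = ½(8.97)(0.425)² + ½(6.52)(0.294)² = 1.092 kg·m².
τ = F r = (48.8)(0.294) = 14.35 N·m.
α = τ/I = 14.35/1.092 = 13.14 rad/s².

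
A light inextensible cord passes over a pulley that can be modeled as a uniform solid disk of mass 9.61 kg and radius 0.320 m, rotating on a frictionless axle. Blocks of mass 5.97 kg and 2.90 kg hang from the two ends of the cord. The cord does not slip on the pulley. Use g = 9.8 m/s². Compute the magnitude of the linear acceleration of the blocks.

a ≈ 2.20 m/s²

I = ½MR² = (1/2)(9.61)(0.320)² = 0.4920 kg·m².
Heavier block: m₁g − T₁ = m₁a. Lighter block: T₂ − m₂g = m₂a.
Pulley: (T₁ − T₂)R = Iα = I(a/R), so T₁ − T₂ = (I/R²)a = (1/2)M_p a = 4.805·a.
Adding the three: (m₁ − m₂)g = (m₁ + m₂ + 4.805)a, so a = (5.97 − 2.90)(9.8)/(5.97 + 2.90 + 4.805) = 2.200 m/s².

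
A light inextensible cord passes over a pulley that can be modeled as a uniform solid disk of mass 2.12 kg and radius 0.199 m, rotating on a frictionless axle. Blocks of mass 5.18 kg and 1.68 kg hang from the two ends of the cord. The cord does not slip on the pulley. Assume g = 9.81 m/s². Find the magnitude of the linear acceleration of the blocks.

a ≈ 4.34 m/s²

I = ½MR² = (1/2)(2.12)(0.199)² = 0.04198 kg·m².
Heavier block: m₁g − T₁ = m₁a. Lighter block: T₂ − m₂g = m₂a.
Pulley: (T₁ − T₂)R = Iα = I(a/R), so T₁ − T₂ = (I/R²)a = (1/2)M_p a = 1.060·a.
Adding the three: (m₁ − m₂)g = (m₁ + m₂ + 1.060)a, so a = (5.18 − 1.68)(9.81)/(5.18 + 1.68 + 1.060) = 4.335 m/s².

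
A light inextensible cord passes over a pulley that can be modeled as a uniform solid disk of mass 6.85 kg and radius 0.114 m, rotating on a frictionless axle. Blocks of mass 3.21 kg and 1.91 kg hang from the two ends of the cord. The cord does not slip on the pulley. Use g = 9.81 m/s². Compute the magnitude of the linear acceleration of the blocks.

I = ½MR² = (1/2)(6.85)(0.114)² = 0.04451 kg·m².
Heavier block: m₁g − T₁ = m₁a. Lighter block: T₂ − m₂g = m₂a.
Pulley: (T₁ − T₂)R = Iα = I(a/R), so T₁ − T₂ = (I/R²)a = (1/2)M_p a = 3.425·a.
Adding the three: (m₁ − m₂)g = (m₁ + m₂ + 3.425)a, so a = (3.21 − 1.91)(9.81)/(3.21 + 1.91 + 3.425) = 1.492 m/s².

a ≈ 1.49 m/s²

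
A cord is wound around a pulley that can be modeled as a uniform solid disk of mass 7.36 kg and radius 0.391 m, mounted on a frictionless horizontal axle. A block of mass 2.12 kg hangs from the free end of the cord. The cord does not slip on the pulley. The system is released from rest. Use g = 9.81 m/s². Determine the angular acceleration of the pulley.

I = ½MR² = (1/2)(7.36)(0.391)² = 0.5626 kg·m².
Block: mg − T = ma. Pulley: TR = Iα. No-slip: a = αR, so T = (I/R²)a = 3.680·a.
Then mg = (m + 3.680)a, so a = (2.12)(9.81)/(2.12 + 3.680) = 3.586 m/s².
α = a/R = 3.586/0.391 = 9.171 rad/s².

α ≈ 9.17 rad/s²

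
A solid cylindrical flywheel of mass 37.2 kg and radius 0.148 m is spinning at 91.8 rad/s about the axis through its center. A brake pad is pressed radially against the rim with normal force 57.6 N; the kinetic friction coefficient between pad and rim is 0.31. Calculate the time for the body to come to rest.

I = ½MR² = (1/2)(37.2)(0.148)² = 0.4074 kg·m².
Friction force f = μN = (0.31)(57.6) = 17.86 N at the rim; torque magnitude τ = fR = 2.643 N·m, opposing ω.
|α| = τ/I = 2.643/0.4074 = 6.486 rad/s² (deceleration).
0 = ω₀ − |α|t ⇒ t = ω₀/|α| = 91.8/6.486 = 14.15 s.

t ≈ 14.2 s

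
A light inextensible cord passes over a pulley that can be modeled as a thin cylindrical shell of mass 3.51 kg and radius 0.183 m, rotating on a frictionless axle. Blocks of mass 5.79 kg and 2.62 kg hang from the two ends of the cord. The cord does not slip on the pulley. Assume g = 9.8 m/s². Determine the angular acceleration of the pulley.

I = MR² = (3.51)(0.183)² = 0.1175 kg·m².
Heavier block: m₁g − T₁ = m₁a. Lighter block: T₂ − m₂g = m₂a.
Pulley: (T₁ − T₂)R = Iα = I(a/R), so T₁ − T₂ = (I/R²)a = 1·M_p a = 3.510·a.
Adding the three: (m₁ − m₂)g = (m₁ + m₂ + 3.510)a, so a = (5.79 − 2.62)(9.8)/(5.79 + 2.62 + 3.510) = 2.606 m/s².
α = a/R = 2.606/0.183 = 14.24 rad/s².

α ≈ 14.2 rad/s²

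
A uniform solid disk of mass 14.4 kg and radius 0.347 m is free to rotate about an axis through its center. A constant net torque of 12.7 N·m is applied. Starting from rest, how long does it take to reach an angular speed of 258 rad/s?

I = ½MR² = (1/2)(14.4)(0.347)² = 0.8669 kg·m².
α = τ/I = 12.7/0.8669 = 14.65 rad/s².
ω = αt ⇒ t = ω/α = 258/14.65 = 17.61 s.

t ≈ 17.6 s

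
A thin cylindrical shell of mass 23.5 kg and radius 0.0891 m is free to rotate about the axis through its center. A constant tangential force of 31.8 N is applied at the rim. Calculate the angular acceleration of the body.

I = MR² = (23.5)(0.0891)² = 0.1866 kg·m².
τ = F R = (31.8)(0.0891) = 2.833 N·m.
Newton's second law for rotation, τ = Iα, gives α = τ/I = 2.833/0.1866 = 15.19 rad/s².

α ≈ 15.2 rad/s²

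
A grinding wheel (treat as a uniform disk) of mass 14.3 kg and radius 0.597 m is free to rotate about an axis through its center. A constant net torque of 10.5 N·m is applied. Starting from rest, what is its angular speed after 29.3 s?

I = ½MR² = (1/2)(14.3)(0.597)² = 2.548 kg·m².
α = τ/I = 10.5/2.548 = 4.120 rad/s².
ω = ω₀ + αt = 0 + (4.120)(29.3) = 120.7 rad/s.

ω ≈ 121 rad/s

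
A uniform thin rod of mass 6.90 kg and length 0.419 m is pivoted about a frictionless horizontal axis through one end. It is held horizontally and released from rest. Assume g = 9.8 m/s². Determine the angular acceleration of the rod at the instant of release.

About the pivot, I = (1/3)ML² = (1/3)(6.90)(0.419)² = 0.4038 kg·m².
The weight acts at the center, a distance L/2 = 0.2095 m from the pivot; τ = Mg(L/2) = 14.17 N·m.
α = τ/I = 14.17/0.4038 = 35.08 rad/s².

α ≈ 35.1 rad/s²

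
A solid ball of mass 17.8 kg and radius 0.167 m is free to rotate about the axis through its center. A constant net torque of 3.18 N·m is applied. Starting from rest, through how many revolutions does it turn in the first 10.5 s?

≈ 141 revolutions

I = (2/5)MR² = (2/5)(17.8)(0.167)² = 0.1986 kg·m².
α = τ/I = 3.18/0.1986 = 16.01 rad/s².
θ = ½αt² = ½(16.01)(10.5)² = 882.8 rad.
Revolutions = θ/(2π) = 140.5.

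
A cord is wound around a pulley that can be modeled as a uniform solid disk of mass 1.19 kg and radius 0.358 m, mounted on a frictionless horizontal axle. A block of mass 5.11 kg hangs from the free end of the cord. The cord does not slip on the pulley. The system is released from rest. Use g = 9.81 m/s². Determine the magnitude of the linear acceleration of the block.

I = ½MR² = (1/2)(1.19)(0.358)² = 0.07626 kg·m².
Block: mg − T = ma. Pulley: TR = Iα. No-slip: a = αR, so T = (I/R²)a = 0.5950·a.
Then mg = (m + 0.5950)a, so a = (5.11)(9.81)/(5.11 + 0.5950) = 8.787 m/s².

a ≈ 8.79 m/s²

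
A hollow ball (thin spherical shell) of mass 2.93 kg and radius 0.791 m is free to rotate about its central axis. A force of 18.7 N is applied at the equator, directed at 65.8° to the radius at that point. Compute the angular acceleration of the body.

α ≈ 11.0 rad/s²

I = (2/3)MR² = (2/3)(2.93)(0.791)² = 1.222 kg·m².
Only the tangential component produces torque: τ = F R sinθ = (18.7)(0.791) sin 65.8° = 13.49 N·m.
Newton's second law for rotation, τ = Iα, gives α = τ/I = 13.49/1.222 = 11.04 rad/s².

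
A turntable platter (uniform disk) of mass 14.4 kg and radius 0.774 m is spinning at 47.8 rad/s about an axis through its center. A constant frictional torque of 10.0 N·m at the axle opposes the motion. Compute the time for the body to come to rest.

t ≈ 20.6 s

I = ½MR² = (1/2)(14.4)(0.774)² = 4.313 kg·m².
The net torque has magnitude 10.0 N·m, opposing ω.
|α| = τ/I = 10.00/4.313 = 2.318 rad/s² (deceleration).
0 = ω₀ − |α|t ⇒ t = ω₀/|α| = 47.8/2.318 = 20.62 s.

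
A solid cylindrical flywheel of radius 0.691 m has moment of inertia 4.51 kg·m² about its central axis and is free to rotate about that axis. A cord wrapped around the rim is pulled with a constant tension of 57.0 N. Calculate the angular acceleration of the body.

τ = F R = (57.0)(0.691) = 39.39 N·m.
From τ = Iα: α = 39.39/4.510 = 8.733 rad/s².

α ≈ 8.73 rad/s²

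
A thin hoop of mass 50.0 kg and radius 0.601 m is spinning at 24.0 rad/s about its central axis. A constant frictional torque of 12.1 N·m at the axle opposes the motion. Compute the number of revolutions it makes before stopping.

I = MR² = (50.0)(0.601)² = 18.06 kg·m².
The net torque has magnitude 12.1 N·m, opposing ω.
|α| = τ/I = 12.10/18.06 = 0.6700 rad/s² (deceleration).
ω² = ω₀² − 2|α|θ with ω = 0 ⇒ θ = ω₀²/(2|α|) = 429.9 rad = 68.41 rev.

≈ 68.4 revolutions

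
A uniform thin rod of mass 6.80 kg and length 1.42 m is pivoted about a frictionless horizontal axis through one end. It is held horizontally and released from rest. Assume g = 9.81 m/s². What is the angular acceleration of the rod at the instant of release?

About the pivot, I = (1/3)ML² = (1/3)(6.80)(1.42)² = 4.571 kg·m².
The weight acts at the center, a distance L/2 = 0.7100 m from the pivot; τ = Mg(L/2) = 47.36 N·m.
α = τ/I = 47.36/4.571 = 10.36 rad/s².

α ≈ 10.4 rad/s²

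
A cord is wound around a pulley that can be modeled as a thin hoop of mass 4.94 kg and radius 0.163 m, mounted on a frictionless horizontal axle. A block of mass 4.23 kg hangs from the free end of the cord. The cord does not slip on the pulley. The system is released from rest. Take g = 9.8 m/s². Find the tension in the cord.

I = MR² = (4.94)(0.163)² = 0.1313 kg·m².
Block: mg − T = ma. Pulley: TR = Iα. No-slip: a = αR, so T = (I/R²)a = 4.940·a.
Then mg = (m + 4.940)a, so a = (4.23)(9.8)/(4.23 + 4.940) = 4.521 m/s².
T = 4.940·a = 22.33 N.

T ≈ 22.3 N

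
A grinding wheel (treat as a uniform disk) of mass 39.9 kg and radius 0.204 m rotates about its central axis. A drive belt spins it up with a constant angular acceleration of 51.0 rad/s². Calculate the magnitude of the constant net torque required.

τ ≈ 42.3 N·m

I = ½MR² = (1/2)(39.9)(0.204)² = 0.8302 kg·m².
τ = Iα = (0.8302)(51.00) = 42.34 N·m.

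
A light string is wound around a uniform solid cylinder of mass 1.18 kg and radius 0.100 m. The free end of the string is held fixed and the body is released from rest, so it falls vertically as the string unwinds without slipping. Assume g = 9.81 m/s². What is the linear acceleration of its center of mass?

a ≈ 6.54 m/s²

Translation: Mg − T = Ma. Rotation about the center: TR = Iα with I = ½MR².
With a = αR: T = (I/R²)a = (1/2)M a, so Mg = (1 + 0.5000)Ma.
a = g/(1 + 0.5000) = 9.81/1.500 = 6.540 m/s².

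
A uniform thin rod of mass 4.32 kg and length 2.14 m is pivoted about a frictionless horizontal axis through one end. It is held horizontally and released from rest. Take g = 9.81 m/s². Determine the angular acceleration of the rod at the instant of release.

About the pivot, I = (1/3)ML² = (1/3)(4.32)(2.14)² = 6.595 kg·m².
The weight acts at the center, a distance L/2 = 1.070 m from the pivot; τ = Mg(L/2) = 45.35 N·m.
α = τ/I = 45.35/6.595 = 6.876 rad/s².
(Equivalently α = (3g/(2L)) = 6.876 rad/s².)

α ≈ 6.88 rad/s²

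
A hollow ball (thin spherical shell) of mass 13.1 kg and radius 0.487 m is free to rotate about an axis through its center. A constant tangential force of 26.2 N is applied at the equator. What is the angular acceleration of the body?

α ≈ 6.16 rad/s²

I = (2/3)MR² = (2/3)(13.1)(0.487)² = 2.071 kg·m².
τ = F R = (26.2)(0.487) = 12.76 N·m.
From τ = Iα: α = 12.76/2.071 = 6.160 rad/s².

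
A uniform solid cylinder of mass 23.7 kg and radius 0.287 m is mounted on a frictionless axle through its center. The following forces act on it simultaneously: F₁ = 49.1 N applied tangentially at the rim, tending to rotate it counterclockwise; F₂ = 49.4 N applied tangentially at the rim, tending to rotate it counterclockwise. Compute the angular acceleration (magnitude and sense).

I = ½MR² = (1/2)(23.7)(0.287)² = 0.9761 kg·m².
Taking counterclockwise as positive: τ₁ = +(49.1)(0.287) = +14.09 N·m; τ₂ = +(49.4)(0.287) = +14.18 N·m.
Net torque τ = 28.27 N·m.
α = τ/I = 28.27/0.9761 = 28.96 rad/s².

α ≈ 29.0 rad/s², counterclockwise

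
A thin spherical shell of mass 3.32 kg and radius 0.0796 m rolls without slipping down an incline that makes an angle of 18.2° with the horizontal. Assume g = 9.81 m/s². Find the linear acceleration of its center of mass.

Translation along the incline: Mg sinθ − f = Ma.
Rotation about the center: fR = Iα with I = (2/3)MR². No-slip gives a = αR, so f = (I/R²)a = (2/3)M a.
Substituting: Mg sinθ = (1 + 0.6667)Ma, so a = g sinθ/(1 + 0.6667) = (9.81) sin 18.2° / 1.667 = 1.838 m/s².

a ≈ 1.84 m/s²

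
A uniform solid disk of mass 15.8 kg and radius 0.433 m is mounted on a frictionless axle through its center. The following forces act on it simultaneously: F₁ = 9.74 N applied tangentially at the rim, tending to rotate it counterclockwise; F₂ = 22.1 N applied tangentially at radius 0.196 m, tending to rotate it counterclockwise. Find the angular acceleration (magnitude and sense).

I = ½MR² = (1/2)(15.8)(0.433)² = 1.481 kg·m².
Taking counterclockwise as positive: τ₁ = +(9.74)(0.433) = +4.217 N·m; τ₂ = +(22.1)(0.196) = +4.332 N·m.
Net torque τ = 8.549 N·m.
α = τ/I = 8.549/1.481 = 5.772 rad/s².

α ≈ 5.77 rad/s², counterclockwise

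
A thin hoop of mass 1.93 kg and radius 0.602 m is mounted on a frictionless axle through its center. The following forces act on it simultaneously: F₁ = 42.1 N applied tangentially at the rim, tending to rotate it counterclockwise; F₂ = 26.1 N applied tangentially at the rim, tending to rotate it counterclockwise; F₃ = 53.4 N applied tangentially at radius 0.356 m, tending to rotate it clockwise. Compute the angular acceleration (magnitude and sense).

α ≈ 31.5 rad/s², counterclockwise

I = MR² = (1.93)(0.602)² = 0.6994 kg·m².
Taking counterclockwise as positive: τ₁ = +(42.1)(0.602) = +25.34 N·m; τ₂ = +(26.1)(0.602) = +15.71 N·m; τ₃ = −(53.4)(0.356) = −19.01 N·m.
Net torque τ = 22.05 N·m.
α = τ/I = 22.05/0.6994 = 31.52 rad/s².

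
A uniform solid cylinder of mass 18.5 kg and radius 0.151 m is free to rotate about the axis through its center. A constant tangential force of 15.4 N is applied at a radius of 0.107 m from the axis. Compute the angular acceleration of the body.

α ≈ 7.81 rad/s²

I = ½MR² = (1/2)(18.5)(0.151)² = 0.2109 kg·m².
τ = F·r = (15.4)(0.107) = 1.648 N·m.
From τ = Iα: α = 1.648/0.2109 = 7.813 rad/s².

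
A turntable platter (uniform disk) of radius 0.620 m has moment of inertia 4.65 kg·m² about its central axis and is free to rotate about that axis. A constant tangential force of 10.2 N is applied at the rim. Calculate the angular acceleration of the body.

τ = F R = (10.2)(0.620) = 6.324 N·m.
Newton's second law for rotation, τ = Iα, gives α = τ/I = 6.324/4.650 = 1.360 rad/s².

α ≈ 1.36 rad/s²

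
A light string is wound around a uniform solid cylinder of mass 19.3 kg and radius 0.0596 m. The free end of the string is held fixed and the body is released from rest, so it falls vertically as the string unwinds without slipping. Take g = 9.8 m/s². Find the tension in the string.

T ≈ 63.0 N

Translation: Mg − T = Ma. Rotation about the center: TR = Iα with I = ½MR².
With a = αR: T = (I/R²)a = (1/2)M a, so Mg = (1 + 0.5000)Ma.
a = g/(1 + 0.5000) = 9.8/1.500 = 6.533 m/s².
T = 0.5000·M·a = (0.5000)(19.3)(6.533) = 63.05 N.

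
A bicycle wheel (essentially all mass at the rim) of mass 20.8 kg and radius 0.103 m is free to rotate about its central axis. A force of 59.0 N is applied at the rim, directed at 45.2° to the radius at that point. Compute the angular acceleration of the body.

α ≈ 19.5 rad/s²

I = MR² = (20.8)(0.103)² = 0.2207 kg·m².
Only the tangential component produces torque: τ = F R sinθ = (59.0)(0.103) sin 45.2° = 4.312 N·m.
From τ = Iα: α = 4.312/0.2207 = 19.54 rad/s².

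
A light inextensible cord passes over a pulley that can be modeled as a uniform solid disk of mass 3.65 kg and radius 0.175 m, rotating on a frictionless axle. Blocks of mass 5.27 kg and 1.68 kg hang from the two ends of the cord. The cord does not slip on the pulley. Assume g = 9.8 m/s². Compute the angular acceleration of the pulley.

I = ½MR² = (1/2)(3.65)(0.175)² = 0.05589 kg·m².
Heavier block: m₁g − T₁ = m₁a. Lighter block: T₂ − m₂g = m₂a.
Pulley: (T₁ − T₂)R = Iα = I(a/R), so T₁ − T₂ = (I/R²)a = (1/2)M_p a = 1.825·a.
Adding the three: (m₁ − m₂)g = (m₁ + m₂ + 1.825)a, so a = (5.27 − 1.68)(9.8)/(5.27 + 1.68 + 1.825) = 4.009 m/s².
α = a/R = 4.009/0.175 = 22.91 rad/s².

α ≈ 22.9 rad/s²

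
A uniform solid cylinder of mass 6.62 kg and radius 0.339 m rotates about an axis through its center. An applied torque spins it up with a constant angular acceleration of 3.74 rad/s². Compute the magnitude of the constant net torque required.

I = ½MR² = (1/2)(6.62)(0.339)² = 0.3804 kg·m².
τ = Iα = (0.3804)(3.740) = 1.423 N·m.

τ ≈ 1.42 N·m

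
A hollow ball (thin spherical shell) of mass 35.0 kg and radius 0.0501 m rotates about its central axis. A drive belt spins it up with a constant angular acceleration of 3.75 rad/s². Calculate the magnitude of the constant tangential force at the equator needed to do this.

I = (2/3)MR² = (2/3)(35.0)(0.0501)² = 0.05857 kg·m².
The required torque is τ = Iα = (0.05857)(3.750) = 0.2196 N·m.
A tangential force at the equator gives τ = FR, so F = τ/R = 0.2196/0.0501 = 4.384 N.

F ≈ 4.38 N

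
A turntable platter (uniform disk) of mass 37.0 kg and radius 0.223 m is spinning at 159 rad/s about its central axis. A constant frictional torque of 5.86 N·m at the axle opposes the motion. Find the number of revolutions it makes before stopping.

I = ½MR² = (1/2)(37.0)(0.223)² = 0.9200 kg·m².
The net torque has magnitude 5.86 N·m, opposing ω.
|α| = τ/I = 5.860/0.9200 = 6.370 rad/s² (deceleration).
ω² = ω₀² − 2|α|θ with ω = 0 ⇒ θ = ω₀²/(2|α|) = 1984 rad = 315.8 rev.

≈ 316 revolutions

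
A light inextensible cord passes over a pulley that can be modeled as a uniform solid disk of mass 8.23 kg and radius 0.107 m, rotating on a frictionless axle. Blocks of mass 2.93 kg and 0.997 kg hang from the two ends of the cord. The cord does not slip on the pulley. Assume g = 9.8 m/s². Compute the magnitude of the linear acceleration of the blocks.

I = ½MR² = (1/2)(8.23)(0.107)² = 0.04711 kg·m².
Heavier block: m₁g − T₁ = m₁a. Lighter block: T₂ − m₂g = m₂a.
Pulley: (T₁ − T₂)R = Iα = I(a/R), so T₁ − T₂ = (I/R²)a = (1/2)M_p a = 4.115·a.
Adding the three: (m₁ − m₂)g = (m₁ + m₂ + 4.115)a, so a = (2.93 − 0.997)(9.8)/(2.93 + 0.997 + 4.115) = 2.356 m/s².

a ≈ 2.36 m/s²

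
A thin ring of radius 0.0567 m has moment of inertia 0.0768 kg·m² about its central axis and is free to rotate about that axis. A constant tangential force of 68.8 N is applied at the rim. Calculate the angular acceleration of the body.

τ = F R = (68.8)(0.0567) = 3.901 N·m.
From τ = Iα: α = 3.901/0.07680 = 50.79 rad/s².

α ≈ 50.8 rad/s²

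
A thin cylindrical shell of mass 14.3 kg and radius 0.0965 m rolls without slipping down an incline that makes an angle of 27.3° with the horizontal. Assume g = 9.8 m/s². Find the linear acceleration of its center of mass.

Translation along the incline: Mg sinθ − f = Ma.
Rotation about the center: fR = Iα with I = MR². No-slip gives a = αR, so f = (I/R²)a = M a.
Substituting: Mg sinθ = (1 + 1.000)Ma, so a = g sinθ/(1 + 1.000) = (9.8) sin 27.3° / 2.000 = 2.247 m/s².

a ≈ 2.25 m/s²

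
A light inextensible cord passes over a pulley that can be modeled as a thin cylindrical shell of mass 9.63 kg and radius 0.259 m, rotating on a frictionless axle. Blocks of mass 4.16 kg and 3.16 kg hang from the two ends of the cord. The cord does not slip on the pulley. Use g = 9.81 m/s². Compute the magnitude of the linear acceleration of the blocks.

I = MR² = (9.63)(0.259)² = 0.6460 kg·m².
Heavier block: m₁g − T₁ = m₁a. Lighter block: T₂ − m₂g = m₂a.
Pulley: (T₁ − T₂)R = Iα = I(a/R), so T₁ − T₂ = (I/R²)a = 1·M_p a = 9.630·a.
Adding the three: (m₁ − m₂)g = (m₁ + m₂ + 9.630)a, so a = (4.16 − 3.16)(9.81)/(4.16 + 3.16 + 9.630) = 0.5788 m/s².

a ≈ 0.579 m/s²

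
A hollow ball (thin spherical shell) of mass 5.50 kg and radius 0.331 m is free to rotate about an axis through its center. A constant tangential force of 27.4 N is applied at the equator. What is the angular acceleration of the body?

I = (2/3)MR² = (2/3)(5.50)(0.331)² = 0.4017 kg·m².
τ = F R = (27.4)(0.331) = 9.069 N·m.
Newton's second law for rotation, τ = Iα, gives α = τ/I = 9.069/0.4017 = 22.58 rad/s².

α ≈ 22.6 rad/s²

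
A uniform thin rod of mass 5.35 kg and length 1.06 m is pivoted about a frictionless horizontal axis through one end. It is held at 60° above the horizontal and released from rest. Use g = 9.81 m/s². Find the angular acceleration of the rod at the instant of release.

About the pivot, I = (1/3)ML² = (1/3)(5.35)(1.06)² = 2.004 kg·m².
The weight acts at the center, a distance L/2 = 0.5300 m from the pivot; τ = Mg(L/2) cos 60° = 13.91 N·m.
α = τ/I = 13.91/2.004 = 6.941 rad/s².

α ≈ 6.94 rad/s²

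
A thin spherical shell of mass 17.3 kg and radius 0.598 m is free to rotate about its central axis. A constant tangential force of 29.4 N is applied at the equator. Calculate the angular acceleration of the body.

I = (2/3)MR² = (2/3)(17.3)(0.598)² = 4.124 kg·m².
τ = F R = (29.4)(0.598) = 17.58 N·m.
From τ = Iα: α = 17.58/4.124 = 4.263 rad/s².

α ≈ 4.26 rad/s²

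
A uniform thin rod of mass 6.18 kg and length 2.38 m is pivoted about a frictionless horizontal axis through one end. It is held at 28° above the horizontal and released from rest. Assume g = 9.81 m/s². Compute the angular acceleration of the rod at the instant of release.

α ≈ 5.46 rad/s²

About the pivot, I = (1/3)ML² = (1/3)(6.18)(2.38)² = 11.67 kg·m².
The weight acts at the center, a distance L/2 = 1.190 m from the pivot; τ = Mg(L/2) cos 28° = 63.70 N·m.
α = τ/I = 63.70/11.67 = 5.459 rad/s².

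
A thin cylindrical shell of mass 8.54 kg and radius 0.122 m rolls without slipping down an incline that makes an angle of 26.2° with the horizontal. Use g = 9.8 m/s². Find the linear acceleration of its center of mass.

Translation along the incline: Mg sinθ − f = Ma.
Rotation about the center: fR = Iα with I = MR². No-slip gives a = αR, so f = (I/R²)a = M a.
Substituting: Mg sinθ = (1 + 1.000)Ma, so a = g sinθ/(1 + 1.000) = (9.8) sin 26.2° / 2.000 = 2.163 m/s².

a ≈ 2.16 m/s²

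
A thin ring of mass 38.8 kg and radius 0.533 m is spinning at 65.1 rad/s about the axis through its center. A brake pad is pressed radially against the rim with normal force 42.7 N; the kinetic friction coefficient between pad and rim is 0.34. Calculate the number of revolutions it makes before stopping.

I = MR² = (38.8)(0.533)² = 11.02 kg·m².
Friction force f = μN = (0.34)(42.7) = 14.52 N at the rim; torque magnitude τ = fR = 7.738 N·m, opposing ω.
|α| = τ/I = 7.738/11.02 = 0.7020 rad/s² (deceleration).
ω² = ω₀² − 2|α|θ with ω = 0 ⇒ θ = ω₀²/(2|α|) = 3018 rad = 480.4 rev.

≈ 480 revolutions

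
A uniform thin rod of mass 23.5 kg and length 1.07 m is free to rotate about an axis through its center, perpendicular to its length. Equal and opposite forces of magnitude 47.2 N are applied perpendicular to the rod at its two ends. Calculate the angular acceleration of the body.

I = (1/12)ML² = (1/12)(23.5)(1.07)² = 2.242 kg·m².
The couple gives τ = F·(L/2) + F·(L/2) = F L = (47.2)(1.07) = 50.50 N·m.
From τ = Iα: α = 50.50/2.242 = 22.53 rad/s².

α ≈ 22.5 rad/s²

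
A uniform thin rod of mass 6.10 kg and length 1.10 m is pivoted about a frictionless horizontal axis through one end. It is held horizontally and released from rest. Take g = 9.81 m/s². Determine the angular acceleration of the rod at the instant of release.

About the pivot, I = (1/3)ML² = (1/3)(6.10)(1.10)² = 2.460 kg·m².
The weight acts at the center, a distance L/2 = 0.5500 m from the pivot; τ = Mg(L/2) = 32.91 N·m.
α = τ/I = 32.91/2.460 = 13.38 rad/s².

α ≈ 13.4 rad/s²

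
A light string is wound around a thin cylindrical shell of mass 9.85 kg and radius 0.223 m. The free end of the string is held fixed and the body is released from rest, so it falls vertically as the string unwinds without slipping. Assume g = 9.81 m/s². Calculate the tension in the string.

T ≈ 48.3 N

Translation: Mg − T = Ma. Rotation about the center: TR = Iα with I = MR².
With a = αR: T = (I/R²)a = M a, so Mg = (1 + 1.000)Ma.
a = g/(1 + 1.000) = 9.81/2.000 = 4.905 m/s².
T = 1.000·M·a = (1.000)(9.85)(4.905) = 48.31 N.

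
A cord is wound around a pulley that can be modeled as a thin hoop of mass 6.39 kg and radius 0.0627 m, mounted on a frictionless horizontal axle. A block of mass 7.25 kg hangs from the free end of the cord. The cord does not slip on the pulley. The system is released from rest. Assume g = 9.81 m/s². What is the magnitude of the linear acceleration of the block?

I = MR² = (6.39)(0.0627)² = 0.02512 kg·m².
Block: mg − T = ma. Pulley: TR = Iα. No-slip: a = αR, so T = (I/R²)a = 6.390·a.
Then mg = (m + 6.390)a, so a = (7.25)(9.81)/(7.25 + 6.390) = 5.214 m/s².

a ≈ 5.21 m/s²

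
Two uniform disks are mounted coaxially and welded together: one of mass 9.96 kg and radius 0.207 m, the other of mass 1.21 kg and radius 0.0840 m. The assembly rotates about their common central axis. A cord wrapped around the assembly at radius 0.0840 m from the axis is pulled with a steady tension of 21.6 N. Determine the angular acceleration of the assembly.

α ≈ 8.34 rad/s²

I = ½M₁R₁² + ½M₂R₂² = ½(9.96)(0.207)² + ½(1.21)(0.0840)² = 0.2177 kg·m².
τ = F r = (21.6)(0.0840) = 1.814 N·m.
α = τ/I = 1.814/0.2177 = 8.336 rad/s².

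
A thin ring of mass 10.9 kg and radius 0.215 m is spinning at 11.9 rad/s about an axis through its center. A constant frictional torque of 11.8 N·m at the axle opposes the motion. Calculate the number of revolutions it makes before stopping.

I = MR² = (10.9)(0.215)² = 0.5039 kg·m².
The net torque has magnitude 11.8 N·m, opposing ω.
|α| = τ/I = 11.80/0.5039 = 23.42 rad/s² (deceleration).
ω² = ω₀² − 2|α|θ with ω = 0 ⇒ θ = ω₀²/(2|α|) = 3.023 rad = 0.4812 rev.

≈ 0.481 revolutions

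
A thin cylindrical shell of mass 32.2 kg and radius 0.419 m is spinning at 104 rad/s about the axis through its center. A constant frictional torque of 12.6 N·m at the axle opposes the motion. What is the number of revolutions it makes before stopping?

I = MR² = (32.2)(0.419)² = 5.653 kg·m².
The net torque has magnitude 12.6 N·m, opposing ω.
|α| = τ/I = 12.60/5.653 = 2.229 rad/s² (deceleration).
ω² = ω₀² − 2|α|θ with ω = 0 ⇒ θ = ω₀²/(2|α|) = 2426 rad = 386.2 rev.

≈ 386 revolutions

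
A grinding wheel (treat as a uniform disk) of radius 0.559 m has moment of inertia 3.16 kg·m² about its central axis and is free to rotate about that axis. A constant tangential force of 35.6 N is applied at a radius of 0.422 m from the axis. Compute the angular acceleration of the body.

α ≈ 4.75 rad/s²

τ = F·r = (35.6)(0.422) = 15.02 N·m.
From τ = Iα: α = 15.02/3.160 = 4.754 rad/s².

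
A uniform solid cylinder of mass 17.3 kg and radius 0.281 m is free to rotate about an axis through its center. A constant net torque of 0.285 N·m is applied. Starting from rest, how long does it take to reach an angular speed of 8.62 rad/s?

t ≈ 20.7 s

I = ½MR² = (1/2)(17.3)(0.281)² = 0.6830 kg·m².
α = τ/I = 0.285/0.6830 = 0.4173 rad/s².
ω = αt ⇒ t = ω/α = 8.62/0.4173 = 20.66 s.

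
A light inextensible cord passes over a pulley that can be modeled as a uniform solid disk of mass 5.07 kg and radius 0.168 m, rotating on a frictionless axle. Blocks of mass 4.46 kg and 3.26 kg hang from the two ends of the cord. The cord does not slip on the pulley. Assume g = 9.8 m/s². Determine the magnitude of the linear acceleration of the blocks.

a ≈ 1.15 m/s²

I = ½MR² = (1/2)(5.07)(0.168)² = 0.07155 kg·m².
Heavier block: m₁g − T₁ = m₁a. Lighter block: T₂ − m₂g = m₂a.
Pulley: (T₁ − T₂)R = Iα = I(a/R), so T₁ − T₂ = (I/R²)a = (1/2)M_p a = 2.535·a.
Adding the three: (m₁ − m₂)g = (m₁ + m₂ + 2.535)a, so a = (4.46 − 3.26)(9.8)/(4.46 + 3.26 + 2.535) = 1.147 m/s².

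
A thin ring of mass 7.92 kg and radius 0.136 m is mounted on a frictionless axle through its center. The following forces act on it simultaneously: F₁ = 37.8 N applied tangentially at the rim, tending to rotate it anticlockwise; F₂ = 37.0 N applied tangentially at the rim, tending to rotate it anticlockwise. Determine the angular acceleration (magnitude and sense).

I = MR² = (7.92)(0.136)² = 0.1465 kg·m².
Taking anticlockwise as positive: τ₁ = +(37.8)(0.136) = +5.141 N·m; τ₂ = +(37.0)(0.136) = +5.032 N·m.
Net torque τ = 10.17 N·m.
α = τ/I = 10.17/0.1465 = 69.44 rad/s².

α ≈ 69.4 rad/s², anticlockwise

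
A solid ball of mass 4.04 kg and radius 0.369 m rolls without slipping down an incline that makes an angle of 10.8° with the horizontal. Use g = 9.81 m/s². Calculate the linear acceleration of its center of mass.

Translation along the incline: Mg sinθ − f = Ma.
Rotation about the center: fR = Iα with I = (2/5)MR². No-slip gives a = αR, so f = (I/R²)a = (2/5)M a.
Substituting: Mg sinθ = (1 + 0.4000)Ma, so a = g sinθ/(1 + 0.4000) = (9.81) sin 10.8° / 1.400 = 1.313 m/s².

a ≈ 1.31 m/s²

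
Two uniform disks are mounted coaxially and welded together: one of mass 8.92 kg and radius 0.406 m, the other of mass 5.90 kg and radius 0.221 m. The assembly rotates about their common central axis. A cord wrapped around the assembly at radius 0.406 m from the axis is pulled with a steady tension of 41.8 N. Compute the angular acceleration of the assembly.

α ≈ 19.3 rad/s²

I = ½M₁R₁² + ½M₂R₂² = ½(8.92)(0.406)² + ½(5.90)(0.221)² = 0.8792 kg·m².
τ = F r = (41.8)(0.406) = 16.97 N·m.
α = τ/I = 16.97/0.8792 = 19.30 rad/s².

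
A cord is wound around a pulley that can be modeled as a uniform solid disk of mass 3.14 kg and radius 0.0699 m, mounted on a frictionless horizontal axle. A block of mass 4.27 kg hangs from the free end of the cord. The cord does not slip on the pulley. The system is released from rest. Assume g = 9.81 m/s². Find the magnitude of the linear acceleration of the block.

I = ½MR² = (1/2)(3.14)(0.0699)² = 0.007671 kg·m².
Block: mg − T = ma. Pulley: TR = Iα. No-slip: a = αR, so T = (I/R²)a = 1.570·a.
Then mg = (m + 1.570)a, so a = (4.27)(9.81)/(4.27 + 1.570) = 7.173 m/s².

a ≈ 7.17 m/s²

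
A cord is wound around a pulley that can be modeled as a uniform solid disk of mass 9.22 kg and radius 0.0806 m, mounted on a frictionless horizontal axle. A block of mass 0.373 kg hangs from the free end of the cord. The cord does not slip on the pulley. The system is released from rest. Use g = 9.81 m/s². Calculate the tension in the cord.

I = ½MR² = (1/2)(9.22)(0.0806)² = 0.02995 kg·m².
Block: mg − T = ma. Pulley: TR = Iα. No-slip: a = αR, so T = (I/R²)a = 4.610·a.
Then mg = (m + 4.610)a, so a = (0.373)(9.81)/(0.373 + 4.610) = 0.7343 m/s².
T = 4.610·a = 3.385 N.

T ≈ 3.39 N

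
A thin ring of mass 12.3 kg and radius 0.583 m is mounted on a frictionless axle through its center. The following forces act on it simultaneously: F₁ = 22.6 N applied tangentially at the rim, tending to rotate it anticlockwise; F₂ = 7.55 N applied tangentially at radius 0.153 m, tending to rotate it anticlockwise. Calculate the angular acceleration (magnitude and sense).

α ≈ 3.43 rad/s², anticlockwise

I = MR² = (12.3)(0.583)² = 4.181 kg·m².
Taking anticlockwise as positive: τ₁ = +(22.6)(0.583) = +13.18 N·m; τ₂ = +(7.55)(0.153) = +1.155 N·m.
Net torque τ = 14.33 N·m.
α = τ/I = 14.33/4.181 = 3.428 rad/s².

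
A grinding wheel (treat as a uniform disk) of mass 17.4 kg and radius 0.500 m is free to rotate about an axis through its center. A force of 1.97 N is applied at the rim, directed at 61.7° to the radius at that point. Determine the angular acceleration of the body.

I = ½MR² = (1/2)(17.4)(0.500)² = 2.175 kg·m².
Only the tangential component produces torque: τ = F R sinθ = (1.97)(0.500) sin 61.7° = 0.8673 N·m.
From τ = Iα: α = 0.8673/2.175 = 0.3987 rad/s².

α ≈ 0.399 rad/s²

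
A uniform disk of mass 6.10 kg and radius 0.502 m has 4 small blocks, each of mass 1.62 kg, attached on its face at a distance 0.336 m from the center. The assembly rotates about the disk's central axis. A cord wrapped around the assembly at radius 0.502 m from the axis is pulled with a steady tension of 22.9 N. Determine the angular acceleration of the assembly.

α ≈ 7.66 rad/s²

I_disk = ½MR² = ½(6.10)(0.502)² = 0.7686 kg·m².
I_blocks = 4·m·r² = 4(1.62)(0.336)² = 0.7316 kg·m².
Total I = 1.500 kg·m².
τ = F r = (22.9)(0.502) = 11.50 N·m.
α = τ/I = 11.50/1.500 = 7.663 rad/s².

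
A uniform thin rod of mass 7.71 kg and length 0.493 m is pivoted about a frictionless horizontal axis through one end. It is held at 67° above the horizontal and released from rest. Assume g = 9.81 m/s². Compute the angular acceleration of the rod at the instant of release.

About the pivot, I = (1/3)ML² = (1/3)(7.71)(0.493)² = 0.6246 kg·m².
The weight acts at the center, a distance L/2 = 0.2465 m from the pivot; τ = Mg(L/2) cos 67° = 7.285 N·m.
α = τ/I = 7.285/0.6246 = 11.66 rad/s².
(Equivalently α = (3g/(2L)) cos 67° = 11.66 rad/s².)

α ≈ 11.7 rad/s²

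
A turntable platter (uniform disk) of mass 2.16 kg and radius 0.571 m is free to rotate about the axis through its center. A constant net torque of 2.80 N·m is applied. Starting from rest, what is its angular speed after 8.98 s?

ω ≈ 71.4 rad/s

I = ½MR² = (1/2)(2.16)(0.571)² = 0.3521 kg·m².
α = τ/I = 2.80/0.3521 = 7.952 rad/s².
ω = ω₀ + αt = 0 + (7.952)(8.98) = 71.41 rad/s.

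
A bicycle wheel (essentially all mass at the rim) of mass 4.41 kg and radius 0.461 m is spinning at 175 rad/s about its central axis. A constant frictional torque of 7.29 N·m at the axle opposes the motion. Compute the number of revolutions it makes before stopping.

I = MR² = (4.41)(0.461)² = 0.9372 kg·m².
The net torque has magnitude 7.29 N·m, opposing ω.
|α| = τ/I = 7.290/0.9372 = 7.778 rad/s² (deceleration).
ω² = ω₀² − 2|α|θ with ω = 0 ⇒ θ = ω₀²/(2|α|) = 1969 rad = 313.3 rev.

≈ 313 revolutions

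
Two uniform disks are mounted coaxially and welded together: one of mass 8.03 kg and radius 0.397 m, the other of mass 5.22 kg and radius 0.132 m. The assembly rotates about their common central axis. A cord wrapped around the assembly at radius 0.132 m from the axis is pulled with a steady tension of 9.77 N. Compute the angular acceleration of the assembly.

α ≈ 1.90 rad/s²

I = ½M₁R₁² + ½M₂R₂² = ½(8.03)(0.397)² + ½(5.22)(0.132)² = 0.6783 kg·m².
τ = F r = (9.77)(0.132) = 1.290 N·m.
α = τ/I = 1.290/0.6783 = 1.901 rad/s².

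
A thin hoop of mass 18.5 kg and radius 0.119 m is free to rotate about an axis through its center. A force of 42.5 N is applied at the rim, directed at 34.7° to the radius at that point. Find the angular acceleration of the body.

I = MR² = (18.5)(0.119)² = 0.2620 kg·m².
Only the tangential component produces torque: τ = F R sinθ = (42.5)(0.119) sin 34.7° = 2.879 N·m.
Newton's second law for rotation, τ = Iα, gives α = τ/I = 2.879/0.2620 = 10.99 rad/s².

α ≈ 11.0 rad/s²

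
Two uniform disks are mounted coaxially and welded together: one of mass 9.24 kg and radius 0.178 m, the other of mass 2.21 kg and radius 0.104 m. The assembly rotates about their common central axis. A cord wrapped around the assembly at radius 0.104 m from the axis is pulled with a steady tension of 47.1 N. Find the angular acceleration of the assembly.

I = ½M₁R₁² + ½M₂R₂² = ½(9.24)(0.178)² + ½(2.21)(0.104)² = 0.1583 kg·m².
τ = F r = (47.1)(0.104) = 4.898 N·m.
α = τ/I = 4.898/0.1583 = 30.94 rad/s².

α ≈ 30.9 rad/s²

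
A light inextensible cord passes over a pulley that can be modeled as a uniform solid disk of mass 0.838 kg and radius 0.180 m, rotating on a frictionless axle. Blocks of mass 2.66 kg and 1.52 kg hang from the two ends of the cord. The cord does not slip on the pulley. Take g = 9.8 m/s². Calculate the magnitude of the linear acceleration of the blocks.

I = ½MR² = (1/2)(0.838)(0.180)² = 0.01358 kg·m².
Heavier block: m₁g − T₁ = m₁a. Lighter block: T₂ − m₂g = m₂a.
Pulley: (T₁ − T₂)R = Iα = I(a/R), so T₁ − T₂ = (I/R²)a = (1/2)M_p a = 0.4190·a.
Adding the three: (m₁ − m₂)g = (m₁ + m₂ + 0.4190)a, so a = (2.66 − 1.52)(9.8)/(2.66 + 1.52 + 0.4190) = 2.429 m/s².

a ≈ 2.43 m/s²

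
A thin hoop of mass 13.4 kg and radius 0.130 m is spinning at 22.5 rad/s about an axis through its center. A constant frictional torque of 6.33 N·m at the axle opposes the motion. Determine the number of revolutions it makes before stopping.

I = MR² = (13.4)(0.130)² = 0.2265 kg·m².
The net torque has magnitude 6.33 N·m, opposing ω.
|α| = τ/I = 6.330/0.2265 = 27.95 rad/s² (deceleration).
ω² = ω₀² − 2|α|θ with ω = 0 ⇒ θ = ω₀²/(2|α|) = 9.056 rad = 1.441 rev.

≈ 1.44 revolutions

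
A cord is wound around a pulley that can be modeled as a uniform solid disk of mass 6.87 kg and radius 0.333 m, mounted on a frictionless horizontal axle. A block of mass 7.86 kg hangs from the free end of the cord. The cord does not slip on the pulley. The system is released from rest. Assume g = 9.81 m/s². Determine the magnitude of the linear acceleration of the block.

a ≈ 6.83 m/s²

I = ½MR² = (1/2)(6.87)(0.333)² = 0.3809 kg·m².
Block: mg − T = ma. Pulley: TR = Iα. No-slip: a = αR, so T = (I/R²)a = 3.435·a.
Then mg = (m + 3.435)a, so a = (7.86)(9.81)/(7.86 + 3.435) = 6.827 m/s².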